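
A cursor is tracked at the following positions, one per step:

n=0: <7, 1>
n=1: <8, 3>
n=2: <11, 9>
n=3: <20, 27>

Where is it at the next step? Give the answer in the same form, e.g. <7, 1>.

Consecutive displacements <+1, +2>, <+3, +6>, <+9, +18> scale by a factor of 3 each step.
step 4: <20, 27> + <+27, +54> → <47, 81>

<47, 81>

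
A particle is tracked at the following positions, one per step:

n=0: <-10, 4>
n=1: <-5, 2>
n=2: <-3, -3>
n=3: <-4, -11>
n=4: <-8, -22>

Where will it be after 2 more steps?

<-25, -53>

Taking differences between consecutive positions: <+5, -2>, <+2, -5>, <-1, -8>, <-4, -11>. These grow by <-3, -3> each step.
step 5: <-8, -22> + <-7, -14> → <-15, -36>
step 6: <-15, -36> + <-10, -17> → <-25, -53>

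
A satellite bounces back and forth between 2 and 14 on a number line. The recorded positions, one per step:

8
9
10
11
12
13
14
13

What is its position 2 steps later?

The value travels 1 per step and bounces off the walls at 2 and 14.
  step 8: 13 → 12
  step 9: 12 → 11

11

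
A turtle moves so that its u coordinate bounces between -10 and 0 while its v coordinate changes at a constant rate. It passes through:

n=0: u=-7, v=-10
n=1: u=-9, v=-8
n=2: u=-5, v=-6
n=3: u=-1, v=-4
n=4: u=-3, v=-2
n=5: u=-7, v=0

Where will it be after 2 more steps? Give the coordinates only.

u=-5, v=4

The u coordinate reflects between -10 and 0, moving 4 per step.
  step 6: -7 → -9
  step 7: -9 → -5
The v coordinate changes by +2 each step: at step 7 it is 4.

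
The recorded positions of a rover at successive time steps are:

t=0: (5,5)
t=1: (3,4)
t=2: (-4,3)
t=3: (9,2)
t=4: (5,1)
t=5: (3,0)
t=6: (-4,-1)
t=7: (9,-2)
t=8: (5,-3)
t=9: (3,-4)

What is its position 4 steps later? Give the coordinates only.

First: cycles through 5, 3, -4, 9 every 4 steps. Step 13 lands at position 1 of the cycle → 3.
Second: linear, -1 per step → -8 at step 13.

(3,-8)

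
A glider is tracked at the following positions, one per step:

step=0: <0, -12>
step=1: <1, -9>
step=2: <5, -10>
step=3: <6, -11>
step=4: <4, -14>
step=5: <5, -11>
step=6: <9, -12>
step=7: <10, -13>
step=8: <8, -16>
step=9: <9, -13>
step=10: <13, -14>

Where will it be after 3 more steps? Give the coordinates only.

Differencing gives <+1, +3>, <+4, -1>, <+1, -1>, <-2, -3>, <+1, +3>, <+4, -1>, <+1, -1>, <-2, -3>, <+1, +3>, <+4, -1>. This is the pattern <+1, +3>, <+4, -1>, <+1, -1>, <-2, -3> repeated.
step 11: apply <+1, -1> → <14, -15>
step 12: apply <-2, -3> → <12, -18>
step 13: apply <+1, +3> → <13, -15>

<13, -15>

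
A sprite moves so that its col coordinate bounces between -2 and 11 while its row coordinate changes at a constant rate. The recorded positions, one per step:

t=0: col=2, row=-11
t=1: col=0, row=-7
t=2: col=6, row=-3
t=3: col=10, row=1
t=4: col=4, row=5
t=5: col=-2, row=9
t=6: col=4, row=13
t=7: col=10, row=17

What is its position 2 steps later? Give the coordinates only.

col=0, row=25

The col coordinate reflects between -2 and 11, moving 6 per step.
  step 8: 10 → 6
  step 9: 6 → 0
The row coordinate changes by +4 each step: at step 9 it is 25.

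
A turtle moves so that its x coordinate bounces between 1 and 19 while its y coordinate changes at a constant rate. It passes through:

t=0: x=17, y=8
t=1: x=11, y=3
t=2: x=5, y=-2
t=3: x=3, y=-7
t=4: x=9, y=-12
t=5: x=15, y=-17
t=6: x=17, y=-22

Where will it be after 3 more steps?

x=3, y=-37

The x coordinate reflects between 1 and 19, moving 6 per step.
  step 7: 17 → 11
  step 8: 11 → 5
  step 9: 5 → 3
The y coordinate changes by -5 each step: at step 9 it is -37.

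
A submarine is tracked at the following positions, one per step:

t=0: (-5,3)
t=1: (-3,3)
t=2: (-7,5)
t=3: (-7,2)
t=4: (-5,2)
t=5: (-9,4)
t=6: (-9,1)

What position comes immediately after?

The moves between consecutive positions are (+2,+0), (-4,+2), (+0,-3), (+2,+0), (-4,+2), (+0,-3); they repeat the 3-cycle [(+2,+0), (-4,+2), (+0,-3)].
step 7: apply (+2,+0) → (-7,1)

(-7,1)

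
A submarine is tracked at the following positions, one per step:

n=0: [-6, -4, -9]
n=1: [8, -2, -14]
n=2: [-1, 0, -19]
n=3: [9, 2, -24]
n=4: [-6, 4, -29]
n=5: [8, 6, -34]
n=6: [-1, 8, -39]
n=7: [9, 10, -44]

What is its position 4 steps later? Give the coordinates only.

First: cycles through -6, 8, -1, 9 every 4 steps. Step 11 lands at position 3 of the cycle → 9.
Second: linear, +2 per step → 18 at step 11.
Third: linear, -5 per step → -64 at step 11.

[9, 18, -64]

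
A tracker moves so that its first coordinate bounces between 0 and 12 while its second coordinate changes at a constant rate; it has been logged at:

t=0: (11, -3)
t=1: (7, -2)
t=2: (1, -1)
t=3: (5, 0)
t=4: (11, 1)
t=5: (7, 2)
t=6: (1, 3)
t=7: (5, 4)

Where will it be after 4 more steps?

The first coordinate travels 6 per step and bounces off the walls at 0 and 12.
  step 8: 5 → 11
  step 9: 11 → 7
  step 10: 7 → 1
  step 11: 1 → 5
The second coordinate changes by +1 each step: at step 11 it is 8.

(5, 8)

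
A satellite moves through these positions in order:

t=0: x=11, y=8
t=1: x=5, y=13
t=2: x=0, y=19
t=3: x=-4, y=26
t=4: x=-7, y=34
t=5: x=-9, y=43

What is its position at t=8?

First differences are (-6,+5), (-5,+6), (-4,+7), (-3,+8), (-2,+9); their common second difference is (+1,+1) (constant acceleration).
step 6: x=-9, y=43 + (-1,+10) → x=-10, y=53
step 7: x=-10, y=53 + (+0,+11) → x=-10, y=64
step 8: x=-10, y=64 + (+1,+12) → x=-9, y=76

x=-9, y=76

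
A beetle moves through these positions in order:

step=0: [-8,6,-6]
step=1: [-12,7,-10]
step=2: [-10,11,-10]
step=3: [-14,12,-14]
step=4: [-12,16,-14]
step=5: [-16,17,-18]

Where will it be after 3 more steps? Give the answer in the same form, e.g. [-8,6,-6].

Step-to-step displacements: [-4,+1,-4], [+2,+4,+0], [-4,+1,-4], [+2,+4,+0], [-4,+1,-4] — a repeating cycle of length 2.
step 6: apply [+2,+4,+0] → [-14,21,-18]
step 7: apply [-4,+1,-4] → [-18,22,-22]
step 8: apply [+2,+4,+0] → [-16,26,-22]

[-16,26,-22]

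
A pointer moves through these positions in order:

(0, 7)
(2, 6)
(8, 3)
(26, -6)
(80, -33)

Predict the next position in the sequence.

(242, -114)

The jumps are (+2, -1), (+6, -3), (+18, -9), (+54, -27) — a geometric progression with ratio 3.
step 5: (80, -33) + (+162, -81) → (242, -114)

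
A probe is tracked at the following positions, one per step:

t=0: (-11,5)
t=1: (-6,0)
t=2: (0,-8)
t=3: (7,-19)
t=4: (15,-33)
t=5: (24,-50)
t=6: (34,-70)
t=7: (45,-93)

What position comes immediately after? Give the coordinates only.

(57,-119)

Taking differences between consecutive positions: (+5,-5), (+6,-8), (+7,-11), (+8,-14), (+9,-17), (+10,-20), (+11,-23). These grow by (+1,-3) each step.
step 8: (45,-93) + (+12,-26) → (57,-119)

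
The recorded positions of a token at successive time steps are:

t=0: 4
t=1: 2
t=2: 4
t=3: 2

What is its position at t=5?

2

The jumps are -2, +2, -2 — a geometric progression with ratio -1.
step 4: 2 + 2 → 4
step 5: 4 − 2 → 2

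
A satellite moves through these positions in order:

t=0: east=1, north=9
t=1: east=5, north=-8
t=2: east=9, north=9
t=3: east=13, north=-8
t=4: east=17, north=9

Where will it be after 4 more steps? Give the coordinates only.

The east coordinate changes by +4 each step, so at step 8 it is 1 + 8·(4) = 33.
The north coordinate repeats the cycle [9, -8] with period 2; step 8 mod 2 = 0, giving 9.

east=33, north=9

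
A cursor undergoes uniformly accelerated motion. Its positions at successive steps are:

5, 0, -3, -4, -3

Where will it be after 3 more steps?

First differences are -5, -3, -1, +1; their common second difference is +2 (constant acceleration).
step 5: -3 + 3 → 0
step 6: 0 + 5 → 5
step 7: 5 + 7 → 12

12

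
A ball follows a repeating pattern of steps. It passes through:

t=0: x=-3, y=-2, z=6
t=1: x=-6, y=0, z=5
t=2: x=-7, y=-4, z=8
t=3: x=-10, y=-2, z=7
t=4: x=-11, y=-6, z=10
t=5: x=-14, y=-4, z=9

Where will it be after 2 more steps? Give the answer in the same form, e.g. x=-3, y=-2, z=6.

The moves between consecutive positions are (-3,+2,-1), (-1,-4,+3), (-3,+2,-1), (-1,-4,+3), (-3,+2,-1); they repeat the 2-cycle [(-3,+2,-1), (-1,-4,+3)].
step 6: apply (-1,-4,+3) → x=-15, y=-8, z=12
step 7: apply (-3,+2,-1) → x=-18, y=-6, z=11

x=-18, y=-6, z=11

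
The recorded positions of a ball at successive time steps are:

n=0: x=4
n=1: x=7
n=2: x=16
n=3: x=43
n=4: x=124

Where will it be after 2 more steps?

x=1096

The jumps are +3, +9, +27, +81 — a geometric progression with ratio 3.
step 5: 124 + 243 → x=367
step 6: 367 + 729 → x=1096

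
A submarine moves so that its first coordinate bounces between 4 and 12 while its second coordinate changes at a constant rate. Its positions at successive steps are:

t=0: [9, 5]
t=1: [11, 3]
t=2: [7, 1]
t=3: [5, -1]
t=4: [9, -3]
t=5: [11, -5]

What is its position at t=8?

The first coordinate travels 4 per step and bounces off the walls at 4 and 12.
  step 6: 11 → 7
  step 7: 7 → 5
  step 8: 5 → 9
The second coordinate changes by -2 each step: at step 8 it is -11.

[9, -11]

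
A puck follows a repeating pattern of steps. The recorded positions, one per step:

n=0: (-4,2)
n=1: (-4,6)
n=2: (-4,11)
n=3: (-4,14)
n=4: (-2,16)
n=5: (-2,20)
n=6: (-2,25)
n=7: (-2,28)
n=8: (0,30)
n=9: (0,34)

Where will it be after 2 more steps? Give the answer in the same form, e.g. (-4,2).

(0,42)

The moves between consecutive positions are (+0,+4), (+0,+5), (+0,+3), (+2,+2), (+0,+4), (+0,+5), (+0,+3), (+2,+2), (+0,+4); they repeat the 4-cycle [(+0,+4), (+0,+5), (+0,+3), (+2,+2)].
step 10: apply (+0,+5) → (0,39)
step 11: apply (+0,+3) → (0,42)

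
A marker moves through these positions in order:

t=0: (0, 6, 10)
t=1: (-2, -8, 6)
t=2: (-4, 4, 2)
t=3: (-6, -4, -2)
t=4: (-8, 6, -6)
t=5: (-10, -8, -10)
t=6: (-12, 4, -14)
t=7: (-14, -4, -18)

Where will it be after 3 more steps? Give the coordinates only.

The first coordinate changes by -2 each step, so at step 10 it is 0 + 10·(-2) = -20.
The second coordinate repeats the cycle [6, -8, 4, -4] with period 4; step 10 mod 4 = 2, giving 4.
The third coordinate changes by -4 each step, so at step 10 it is 10 + 10·(-4) = -30.

(-20, 4, -30)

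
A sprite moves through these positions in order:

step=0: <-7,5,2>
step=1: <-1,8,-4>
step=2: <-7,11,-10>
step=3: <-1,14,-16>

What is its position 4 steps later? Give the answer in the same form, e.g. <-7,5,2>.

The first coordinate repeats the cycle [-7, -1] with period 2; step 7 mod 2 = 1, giving -1.
The second coordinate changes by +3 each step, so at step 7 it is 5 + 7·(3) = 26.
The third coordinate changes by -6 each step, so at step 7 it is 2 + 7·(-6) = -40.

<-1,26,-40>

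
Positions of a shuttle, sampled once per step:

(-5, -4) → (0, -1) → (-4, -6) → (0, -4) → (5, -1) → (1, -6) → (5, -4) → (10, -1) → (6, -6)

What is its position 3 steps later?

Differencing gives (+5, +3), (-4, -5), (+4, +2), (+5, +3), (-4, -5), (+4, +2), (+5, +3), (-4, -5). This is the pattern (+5, +3), (-4, -5), (+4, +2) repeated.
step 9: apply (+4, +2) → (10, -4)
step 10: apply (+5, +3) → (15, -1)
step 11: apply (-4, -5) → (11, -6)

(11, -6)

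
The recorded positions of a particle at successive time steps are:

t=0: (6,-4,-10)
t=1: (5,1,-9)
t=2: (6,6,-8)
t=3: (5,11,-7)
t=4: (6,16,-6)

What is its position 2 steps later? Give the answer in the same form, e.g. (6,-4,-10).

(6,26,-4)

The first coordinate repeats the cycle [6, 5] with period 2; step 6 mod 2 = 0, giving 6.
The second coordinate changes by +5 each step, so at step 6 it is -4 + 6·(5) = 26.
The third coordinate changes by +1 each step, so at step 6 it is -10 + 6·(1) = -4.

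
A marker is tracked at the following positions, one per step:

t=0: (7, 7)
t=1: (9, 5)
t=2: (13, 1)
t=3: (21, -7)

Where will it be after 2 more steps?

(69, -55)

The jumps are (+2, -2), (+4, -4), (+8, -8) — a geometric progression with ratio 2.
step 4: (21, -7) + (+16, -16) → (37, -23)
step 5: (37, -23) + (+32, -32) → (69, -55)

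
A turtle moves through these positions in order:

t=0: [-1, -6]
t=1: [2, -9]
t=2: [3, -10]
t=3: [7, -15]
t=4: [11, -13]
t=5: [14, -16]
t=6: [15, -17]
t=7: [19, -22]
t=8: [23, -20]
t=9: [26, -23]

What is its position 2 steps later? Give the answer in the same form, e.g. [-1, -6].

Step-to-step displacements: [+3, -3], [+1, -1], [+4, -5], [+4, +2], [+3, -3], [+1, -1], [+4, -5], [+4, +2], [+3, -3] — a repeating cycle of length 4.
step 10: apply [+1, -1] → [27, -24]
step 11: apply [+4, -5] → [31, -29]

[31, -29]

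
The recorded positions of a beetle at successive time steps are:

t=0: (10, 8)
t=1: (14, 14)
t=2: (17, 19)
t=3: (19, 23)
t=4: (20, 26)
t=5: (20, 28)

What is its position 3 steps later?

(14, 28)

Successive displacements: (+4, +6), (+3, +5), (+2, +4), (+1, +3), (+0, +2) — each changes by (-1, -1).
step 6: (20, 28) + (-1, +1) → (19, 29)
step 7: (19, 29) + (-2, +0) → (17, 29)
step 8: (17, 29) + (-3, -1) → (14, 28)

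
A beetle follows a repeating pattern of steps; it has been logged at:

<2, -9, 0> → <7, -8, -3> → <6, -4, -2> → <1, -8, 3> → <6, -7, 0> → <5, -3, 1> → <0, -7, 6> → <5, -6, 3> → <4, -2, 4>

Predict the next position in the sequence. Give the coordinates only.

<-1, -6, 9>

Step-to-step displacements: <+5, +1, -3>, <-1, +4, +1>, <-5, -4, +5>, <+5, +1, -3>, <-1, +4, +1>, <-5, -4, +5>, <+5, +1, -3>, <-1, +4, +1> — a repeating cycle of length 3.
step 9: apply <-5, -4, +5> → <-1, -6, 9>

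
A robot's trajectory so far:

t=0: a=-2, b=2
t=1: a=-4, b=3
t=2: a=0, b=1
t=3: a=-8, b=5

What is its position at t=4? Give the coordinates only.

a=8, b=-3

Consecutive displacements (-2, +1), (+4, -2), (-8, +4) scale by a factor of -2 each step.
step 4: a=-8, b=5 + (+16, -8) → a=8, b=-3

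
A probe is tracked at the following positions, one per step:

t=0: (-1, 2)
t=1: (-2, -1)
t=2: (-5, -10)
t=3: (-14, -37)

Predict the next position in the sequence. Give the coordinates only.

The jumps are (-1, -3), (-3, -9), (-9, -27) — a geometric progression with ratio 3.
step 4: (-14, -37) + (-27, -81) → (-41, -118)

(-41, -118)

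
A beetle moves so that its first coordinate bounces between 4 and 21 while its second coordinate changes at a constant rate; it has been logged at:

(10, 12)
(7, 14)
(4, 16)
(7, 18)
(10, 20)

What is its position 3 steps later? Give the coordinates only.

The first coordinate travels 3 per step and bounces off the walls at 4 and 21.
  step 5: 10 → 13
  step 6: 13 → 16
  step 7: 16 → 19
The second coordinate changes by +2 each step: at step 7 it is 26.

(19, 26)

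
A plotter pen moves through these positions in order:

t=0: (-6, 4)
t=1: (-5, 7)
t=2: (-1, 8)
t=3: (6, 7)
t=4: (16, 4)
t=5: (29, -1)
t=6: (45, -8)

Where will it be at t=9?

(111, -41)

Successive displacements: (+1, +3), (+4, +1), (+7, -1), (+10, -3), (+13, -5), (+16, -7) — each changes by (+3, -2).
step 7: (45, -8) + (+19, -9) → (64, -17)
step 8: (64, -17) + (+22, -11) → (86, -28)
step 9: (86, -28) + (+25, -13) → (111, -41)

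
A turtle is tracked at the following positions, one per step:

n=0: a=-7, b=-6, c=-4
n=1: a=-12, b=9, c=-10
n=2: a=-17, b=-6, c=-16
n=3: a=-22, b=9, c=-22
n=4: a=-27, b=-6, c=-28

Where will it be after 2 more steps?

a=-37, b=-6, c=-40

The a coordinate changes by -5 each step, so at step 6 it is -7 + 6·(-5) = -37.
The b coordinate repeats the cycle [-6, 9] with period 2; step 6 mod 2 = 0, giving -6.
The c coordinate changes by -6 each step, so at step 6 it is -4 + 6·(-6) = -40.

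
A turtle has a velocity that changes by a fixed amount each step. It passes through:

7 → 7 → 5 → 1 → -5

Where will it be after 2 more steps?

-23

Successive displacements: +0, -2, -4, -6 — each changes by -2.
step 5: -5 − 8 → -13
step 6: -13 − 10 → -23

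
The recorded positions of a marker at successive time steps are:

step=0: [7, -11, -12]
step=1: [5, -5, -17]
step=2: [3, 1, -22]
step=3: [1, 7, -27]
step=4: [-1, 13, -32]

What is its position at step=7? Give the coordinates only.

Constant displacement of [-2, +6, -5] per step.
step 5: [-1, 13, -32] + [-2, +6, -5] → [-3, 19, -37]
step 6: [-3, 19, -37] + [-2, +6, -5] → [-5, 25, -42]
step 7: [-5, 25, -42] + [-2, +6, -5] → [-7, 31, -47]

[-7, 31, -47]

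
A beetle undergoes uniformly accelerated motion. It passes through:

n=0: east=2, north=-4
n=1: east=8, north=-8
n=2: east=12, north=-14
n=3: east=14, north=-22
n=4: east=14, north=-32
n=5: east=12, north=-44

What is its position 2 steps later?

east=2, north=-74

Successive displacements: (+6, -4), (+4, -6), (+2, -8), (+0, -10), (-2, -12) — each changes by (-2, -2).
step 6: east=12, north=-44 + (-4, -14) → east=8, north=-58
step 7: east=8, north=-58 + (-6, -16) → east=2, north=-74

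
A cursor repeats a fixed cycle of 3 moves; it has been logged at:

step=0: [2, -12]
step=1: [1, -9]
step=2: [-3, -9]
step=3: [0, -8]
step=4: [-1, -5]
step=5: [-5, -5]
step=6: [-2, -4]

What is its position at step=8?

[-7, -1]

Differencing gives [-1, +3], [-4, +0], [+3, +1], [-1, +3], [-4, +0], [+3, +1]. This is the pattern [-1, +3], [-4, +0], [+3, +1] repeated.
step 7: apply [-1, +3] → [-3, -1]
step 8: apply [-4, +0] → [-7, -1]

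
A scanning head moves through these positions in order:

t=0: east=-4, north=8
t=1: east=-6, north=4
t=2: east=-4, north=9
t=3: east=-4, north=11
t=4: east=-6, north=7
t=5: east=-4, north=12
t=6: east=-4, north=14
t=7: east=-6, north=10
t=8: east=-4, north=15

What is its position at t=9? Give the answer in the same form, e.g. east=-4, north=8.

The moves between consecutive positions are (-2, -4), (+2, +5), (+0, +2), (-2, -4), (+2, +5), (+0, +2), (-2, -4), (+2, +5); they repeat the 3-cycle [(-2, -4), (+2, +5), (+0, +2)].
step 9: apply (+0, +2) → east=-4, north=17

east=-4, north=17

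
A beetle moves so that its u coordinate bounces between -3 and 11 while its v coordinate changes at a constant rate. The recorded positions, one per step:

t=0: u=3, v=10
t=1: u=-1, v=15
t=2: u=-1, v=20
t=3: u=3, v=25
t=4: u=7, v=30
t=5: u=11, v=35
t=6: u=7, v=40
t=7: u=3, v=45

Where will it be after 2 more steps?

u=-1, v=55

The u coordinate travels 4 per step and bounces off the walls at -3 and 11.
  step 8: 3 → -1
  step 9: -1 → -1
The v coordinate changes by +5 each step: at step 9 it is 55.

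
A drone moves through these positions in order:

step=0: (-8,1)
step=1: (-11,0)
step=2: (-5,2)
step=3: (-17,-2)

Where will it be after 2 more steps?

Step-to-step displacements: (-3,-1), (+6,+2), (-12,-4); each is -2× the previous.
step 4: (-17,-2) + (+24,+8) → (7,6)
step 5: (7,6) + (-48,-16) → (-41,-10)

(-41,-10)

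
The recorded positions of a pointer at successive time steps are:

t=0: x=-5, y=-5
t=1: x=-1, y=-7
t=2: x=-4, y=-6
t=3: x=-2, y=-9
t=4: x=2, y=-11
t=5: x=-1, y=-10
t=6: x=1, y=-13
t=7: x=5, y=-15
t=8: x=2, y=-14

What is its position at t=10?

The moves between consecutive positions are (+4,-2), (-3,+1), (+2,-3), (+4,-2), (-3,+1), (+2,-3), (+4,-2), (-3,+1); they repeat the 3-cycle [(+4,-2), (-3,+1), (+2,-3)].
step 9: apply (+2,-3) → x=4, y=-17
step 10: apply (+4,-2) → x=8, y=-19

x=8, y=-19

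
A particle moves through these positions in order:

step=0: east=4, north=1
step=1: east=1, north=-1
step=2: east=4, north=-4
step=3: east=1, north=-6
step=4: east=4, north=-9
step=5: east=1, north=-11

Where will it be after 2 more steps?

The moves between consecutive positions are (-3, -2), (+3, -3), (-3, -2), (+3, -3), (-3, -2); they repeat the 2-cycle [(-3, -2), (+3, -3)].
step 6: apply (+3, -3) → east=4, north=-14
step 7: apply (-3, -2) → east=1, north=-16

east=1, north=-16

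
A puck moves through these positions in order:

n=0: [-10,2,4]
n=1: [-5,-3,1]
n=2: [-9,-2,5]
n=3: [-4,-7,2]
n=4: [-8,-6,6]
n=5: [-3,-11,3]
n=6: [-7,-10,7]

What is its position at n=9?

The moves between consecutive positions are [+5,-5,-3], [-4,+1,+4], [+5,-5,-3], [-4,+1,+4], [+5,-5,-3], [-4,+1,+4]; they repeat the 2-cycle [[+5,-5,-3], [-4,+1,+4]].
step 7: apply [+5,-5,-3] → [-2,-15,4]
step 8: apply [-4,+1,+4] → [-6,-14,8]
step 9: apply [+5,-5,-3] → [-1,-19,5]

[-1,-19,5]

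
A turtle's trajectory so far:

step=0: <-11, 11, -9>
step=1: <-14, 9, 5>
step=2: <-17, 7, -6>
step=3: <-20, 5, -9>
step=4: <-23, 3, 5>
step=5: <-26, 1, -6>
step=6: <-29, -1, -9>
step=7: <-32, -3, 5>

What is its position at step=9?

First: linear, -3 per step → -38 at step 9.
Second: linear, -2 per step → -7 at step 9.
Third: cycles through -9, 5, -6 every 3 steps. Step 9 lands at position 0 of the cycle → -9.

<-38, -7, -9>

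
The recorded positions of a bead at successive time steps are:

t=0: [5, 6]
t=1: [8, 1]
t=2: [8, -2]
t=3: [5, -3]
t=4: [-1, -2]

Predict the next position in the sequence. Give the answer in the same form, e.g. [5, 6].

Successive displacements: [+3, -5], [+0, -3], [-3, -1], [-6, +1] — each changes by [-3, +2].
step 5: [-1, -2] + [-9, +3] → [-10, 1]

[-10, 1]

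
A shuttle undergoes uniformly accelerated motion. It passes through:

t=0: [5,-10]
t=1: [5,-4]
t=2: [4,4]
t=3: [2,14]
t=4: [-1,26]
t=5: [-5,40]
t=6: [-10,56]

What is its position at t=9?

Successive displacements: [+0,+6], [-1,+8], [-2,+10], [-3,+12], [-4,+14], [-5,+16] — each changes by [-1,+2].
step 7: [-10,56] + [-6,+18] → [-16,74]
step 8: [-16,74] + [-7,+20] → [-23,94]
step 9: [-23,94] + [-8,+22] → [-31,116]

[-31,116]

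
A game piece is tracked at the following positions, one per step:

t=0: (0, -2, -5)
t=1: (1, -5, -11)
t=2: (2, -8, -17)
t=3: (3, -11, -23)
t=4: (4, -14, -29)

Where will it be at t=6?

Constant displacement of (+1, -3, -6) per step.
step 5: (4, -14, -29) + (+1, -3, -6) → (5, -17, -35)
step 6: (5, -17, -35) + (+1, -3, -6) → (6, -20, -41)

(6, -20, -41)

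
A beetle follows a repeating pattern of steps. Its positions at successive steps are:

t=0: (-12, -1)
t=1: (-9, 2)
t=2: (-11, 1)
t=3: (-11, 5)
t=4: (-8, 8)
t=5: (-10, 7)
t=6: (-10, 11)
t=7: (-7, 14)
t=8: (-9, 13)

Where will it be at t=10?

The moves between consecutive positions are (+3, +3), (-2, -1), (+0, +4), (+3, +3), (-2, -1), (+0, +4), (+3, +3), (-2, -1); they repeat the 3-cycle [(+3, +3), (-2, -1), (+0, +4)].
step 9: apply (+0, +4) → (-9, 17)
step 10: apply (+3, +3) → (-6, 20)

(-6, 20)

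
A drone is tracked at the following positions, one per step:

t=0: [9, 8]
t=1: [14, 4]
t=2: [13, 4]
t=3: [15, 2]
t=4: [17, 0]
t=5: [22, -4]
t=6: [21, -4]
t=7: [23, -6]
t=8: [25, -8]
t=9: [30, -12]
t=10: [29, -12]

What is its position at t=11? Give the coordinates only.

[31, -14]

The moves between consecutive positions are [+5, -4], [-1, +0], [+2, -2], [+2, -2], [+5, -4], [-1, +0], [+2, -2], [+2, -2], [+5, -4], [-1, +0]; they repeat the 4-cycle [[+5, -4], [-1, +0], [+2, -2], [+2, -2]].
step 11: apply [+2, -2] → [31, -14]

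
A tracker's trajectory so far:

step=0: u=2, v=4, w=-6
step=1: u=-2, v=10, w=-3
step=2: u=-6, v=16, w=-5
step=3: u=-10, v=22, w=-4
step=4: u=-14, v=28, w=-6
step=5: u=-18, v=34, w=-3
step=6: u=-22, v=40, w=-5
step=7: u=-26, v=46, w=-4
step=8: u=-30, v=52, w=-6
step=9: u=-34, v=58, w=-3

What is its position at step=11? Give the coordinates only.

U: linear, -4 per step → -42 at step 11.
V: linear, +6 per step → 70 at step 11.
W: cycles through -6, -3, -5, -4 every 4 steps. Step 11 lands at position 3 of the cycle → -4.

u=-42, v=70, w=-4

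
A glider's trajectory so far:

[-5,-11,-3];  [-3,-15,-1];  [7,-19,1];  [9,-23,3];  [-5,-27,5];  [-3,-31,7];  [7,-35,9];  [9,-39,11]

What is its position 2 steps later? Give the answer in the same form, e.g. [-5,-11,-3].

[-3,-47,15]

First: cycles through -5, -3, 7, 9 every 4 steps. Step 9 lands at position 1 of the cycle → -3.
Second: linear, -4 per step → -47 at step 9.
Third: linear, +2 per step → 15 at step 9.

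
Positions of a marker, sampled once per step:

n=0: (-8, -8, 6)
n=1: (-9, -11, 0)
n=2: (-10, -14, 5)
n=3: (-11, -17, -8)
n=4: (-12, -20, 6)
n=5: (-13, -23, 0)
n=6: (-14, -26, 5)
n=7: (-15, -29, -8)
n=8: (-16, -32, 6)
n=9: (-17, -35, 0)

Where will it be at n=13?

First: linear, -1 per step → -21 at step 13.
Second: linear, -3 per step → -47 at step 13.
Third: cycles through 6, 0, 5, -8 every 4 steps. Step 13 lands at position 1 of the cycle → 0.

(-21, -47, 0)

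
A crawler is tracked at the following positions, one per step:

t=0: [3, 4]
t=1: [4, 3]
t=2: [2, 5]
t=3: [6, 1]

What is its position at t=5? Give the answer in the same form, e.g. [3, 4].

Consecutive displacements [+1, -1], [-2, +2], [+4, -4] scale by a factor of -2 each step.
step 4: [6, 1] + [-8, +8] → [-2, 9]
step 5: [-2, 9] + [+16, -16] → [14, -7]

[14, -7]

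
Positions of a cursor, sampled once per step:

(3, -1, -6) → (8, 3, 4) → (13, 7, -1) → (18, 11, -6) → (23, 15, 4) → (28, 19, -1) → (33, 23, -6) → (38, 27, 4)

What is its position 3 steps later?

(53, 39, 4)

The first coordinate changes by +5 each step, so at step 10 it is 3 + 10·(5) = 53.
The second coordinate changes by +4 each step, so at step 10 it is -1 + 10·(4) = 39.
The third coordinate repeats the cycle [-6, 4, -1] with period 3; step 10 mod 3 = 1, giving 4.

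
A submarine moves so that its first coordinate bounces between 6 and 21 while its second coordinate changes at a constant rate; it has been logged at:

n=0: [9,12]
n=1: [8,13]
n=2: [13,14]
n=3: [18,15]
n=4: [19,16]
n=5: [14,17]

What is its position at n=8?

[13,20]

The first coordinate travels 5 per step and bounces off the walls at 6 and 21.
  step 6: 14 → 9
  step 7: 9 → 8
  step 8: 8 → 13
The second coordinate changes by +1 each step: at step 8 it is 20.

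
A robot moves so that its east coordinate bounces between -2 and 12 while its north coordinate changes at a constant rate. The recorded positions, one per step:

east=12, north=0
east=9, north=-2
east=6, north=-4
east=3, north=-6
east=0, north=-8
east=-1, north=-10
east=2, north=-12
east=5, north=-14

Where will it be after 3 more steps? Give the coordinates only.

The east coordinate travels 3 per step and bounces off the walls at -2 and 12.
  step 8: 5 → 8
  step 9: 8 → 11
  step 10: 11 → 10
The north coordinate changes by -2 each step: at step 10 it is -20.

east=10, north=-20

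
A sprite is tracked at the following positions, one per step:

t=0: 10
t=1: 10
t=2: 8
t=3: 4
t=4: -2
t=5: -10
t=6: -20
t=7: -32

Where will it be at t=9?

-62

First differences are +0, -2, -4, -6, -8, -10, -12; their common second difference is -2 (constant acceleration).
step 8: -32 − 14 → -46
step 9: -46 − 16 → -62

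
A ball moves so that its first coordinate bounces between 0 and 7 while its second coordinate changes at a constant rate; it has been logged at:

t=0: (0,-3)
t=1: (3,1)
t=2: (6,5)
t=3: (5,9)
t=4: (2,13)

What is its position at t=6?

The first coordinate travels 3 per step and bounces off the walls at 0 and 7.
  step 5: 2 → 1
  step 6: 1 → 4
The second coordinate changes by +4 each step: at step 6 it is 21.

(4,21)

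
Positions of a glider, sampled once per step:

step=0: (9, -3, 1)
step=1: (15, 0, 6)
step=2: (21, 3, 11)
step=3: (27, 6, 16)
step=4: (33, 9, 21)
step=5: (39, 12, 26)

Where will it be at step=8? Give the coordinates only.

(57, 21, 41)

Each step adds (+6, +3, +5) to the position.
step 6: (39, 12, 26) + (+6, +3, +5) → (45, 15, 31)
step 7: (45, 15, 31) + (+6, +3, +5) → (51, 18, 36)
step 8: (51, 18, 36) + (+6, +3, +5) → (57, 21, 41)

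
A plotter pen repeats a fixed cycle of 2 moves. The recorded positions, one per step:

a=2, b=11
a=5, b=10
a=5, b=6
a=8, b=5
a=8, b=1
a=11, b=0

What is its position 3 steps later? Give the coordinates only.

Step-to-step displacements: (+3, -1), (+0, -4), (+3, -1), (+0, -4), (+3, -1) — a repeating cycle of length 2.
step 6: apply (+0, -4) → a=11, b=-4
step 7: apply (+3, -1) → a=14, b=-5
step 8: apply (+0, -4) → a=14, b=-9

a=14, b=-9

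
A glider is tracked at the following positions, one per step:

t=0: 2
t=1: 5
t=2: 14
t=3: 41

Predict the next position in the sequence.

122

Consecutive displacements +3, +9, +27 scale by a factor of 3 each step.
step 4: 41 + 81 → 122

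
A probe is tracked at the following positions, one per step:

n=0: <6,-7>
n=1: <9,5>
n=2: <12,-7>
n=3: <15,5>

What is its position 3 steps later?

<24,-7>

First: linear, +3 per step → 24 at step 6.
Second: cycles through -7, 5 every 2 steps. Step 6 lands at position 0 of the cycle → -7.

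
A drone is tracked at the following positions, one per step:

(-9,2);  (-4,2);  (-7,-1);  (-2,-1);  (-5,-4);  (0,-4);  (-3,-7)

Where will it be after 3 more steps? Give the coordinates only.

(4,-10)

The moves between consecutive positions are (+5,+0), (-3,-3), (+5,+0), (-3,-3), (+5,+0), (-3,-3); they repeat the 2-cycle [(+5,+0), (-3,-3)].
step 7: apply (+5,+0) → (2,-7)
step 8: apply (-3,-3) → (-1,-10)
step 9: apply (+5,+0) → (4,-10)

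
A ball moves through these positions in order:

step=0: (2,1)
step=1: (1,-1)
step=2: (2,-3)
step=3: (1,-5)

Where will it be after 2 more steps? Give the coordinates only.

(1,-9)

The first coordinate repeats the cycle [2, 1] with period 2; step 5 mod 2 = 1, giving 1.
The second coordinate changes by -2 each step, so at step 5 it is 1 + 5·(-2) = -9.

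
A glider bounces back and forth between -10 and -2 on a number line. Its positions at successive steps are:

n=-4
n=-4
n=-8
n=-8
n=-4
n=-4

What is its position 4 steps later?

n=-4

The value reflects between -10 and -2, moving 4 per step.
  step 6: -4 → -8
  step 7: -8 → -8
  step 8: -8 → -4
  step 9: -4 → -4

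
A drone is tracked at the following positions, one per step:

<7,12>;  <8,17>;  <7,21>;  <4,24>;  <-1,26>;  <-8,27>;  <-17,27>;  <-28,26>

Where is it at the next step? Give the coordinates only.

Successive displacements: <+1,+5>, <-1,+4>, <-3,+3>, <-5,+2>, <-7,+1>, <-9,+0>, <-11,-1> — each changes by <-2,-1>.
step 8: <-28,26> + <-13,-2> → <-41,24>

<-41,24>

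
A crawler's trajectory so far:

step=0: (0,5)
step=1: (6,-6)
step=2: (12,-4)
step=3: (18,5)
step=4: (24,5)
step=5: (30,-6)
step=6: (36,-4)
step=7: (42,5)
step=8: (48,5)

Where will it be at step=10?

First: linear, +6 per step → 60 at step 10.
Second: cycles through 5, -6, -4, 5 every 4 steps. Step 10 lands at position 2 of the cycle → -4.

(60,-4)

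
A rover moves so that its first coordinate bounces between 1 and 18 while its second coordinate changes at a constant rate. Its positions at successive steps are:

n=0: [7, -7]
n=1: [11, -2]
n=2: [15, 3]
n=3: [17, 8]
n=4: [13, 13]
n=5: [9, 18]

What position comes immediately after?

The first coordinate reflects between 1 and 18, moving 4 per step.
  step 6: 9 → 5
The second coordinate changes by +5 each step: at step 6 it is 23.

[5, 23]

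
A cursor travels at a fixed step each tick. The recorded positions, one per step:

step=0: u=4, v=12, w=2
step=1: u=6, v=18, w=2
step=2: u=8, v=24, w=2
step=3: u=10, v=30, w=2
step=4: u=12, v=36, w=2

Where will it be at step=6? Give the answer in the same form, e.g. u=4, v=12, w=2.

u=16, v=48, w=2

The position changes by (+2,+6,+0) every step.
step 5: u=12, v=36, w=2 + (+2,+6,+0) → u=14, v=42, w=2
step 6: u=14, v=42, w=2 + (+2,+6,+0) → u=16, v=48, w=2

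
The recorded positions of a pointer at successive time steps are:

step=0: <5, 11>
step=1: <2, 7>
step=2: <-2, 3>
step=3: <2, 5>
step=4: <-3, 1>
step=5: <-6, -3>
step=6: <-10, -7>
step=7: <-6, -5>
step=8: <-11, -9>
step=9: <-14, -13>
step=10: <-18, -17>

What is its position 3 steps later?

<-22, -23>

The moves between consecutive positions are <-3, -4>, <-4, -4>, <+4, +2>, <-5, -4>, <-3, -4>, <-4, -4>, <+4, +2>, <-5, -4>, <-3, -4>, <-4, -4>; they repeat the 4-cycle [<-3, -4>, <-4, -4>, <+4, +2>, <-5, -4>].
step 11: apply <+4, +2> → <-14, -15>
step 12: apply <-5, -4> → <-19, -19>
step 13: apply <-3, -4> → <-22, -23>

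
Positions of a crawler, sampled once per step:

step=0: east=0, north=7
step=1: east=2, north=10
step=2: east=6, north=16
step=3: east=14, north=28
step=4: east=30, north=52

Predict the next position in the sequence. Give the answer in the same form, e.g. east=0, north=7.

Step-to-step displacements: (+2, +3), (+4, +6), (+8, +12), (+16, +24); each is 2× the previous.
step 5: east=30, north=52 + (+32, +48) → east=62, north=100

east=62, north=100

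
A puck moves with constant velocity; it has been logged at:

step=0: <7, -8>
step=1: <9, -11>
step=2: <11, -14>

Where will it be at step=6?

Each step adds <+2, -3> to the position.
step 3: <11, -14> + <+2, -3> → <13, -17>
step 4: <13, -17> + <+2, -3> → <15, -20>
step 5: <15, -20> + <+2, -3> → <17, -23>
step 6: <17, -23> + <+2, -3> → <19, -26>

<19, -26>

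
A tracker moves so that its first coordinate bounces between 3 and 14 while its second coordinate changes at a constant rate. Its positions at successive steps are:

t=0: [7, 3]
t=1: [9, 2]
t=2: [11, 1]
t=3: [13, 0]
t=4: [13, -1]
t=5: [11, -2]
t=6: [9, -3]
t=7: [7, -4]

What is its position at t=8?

The first coordinate travels 2 per step and bounces off the walls at 3 and 14.
  step 8: 7 → 5
The second coordinate changes by -1 each step: at step 8 it is -5.

[5, -5]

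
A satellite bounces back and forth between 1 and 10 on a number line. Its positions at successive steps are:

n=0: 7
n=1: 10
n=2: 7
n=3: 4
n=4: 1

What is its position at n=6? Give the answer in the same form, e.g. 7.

The value reflects between 1 and 10, moving 3 per step.
  step 5: 1 → 4
  step 6: 4 → 7

7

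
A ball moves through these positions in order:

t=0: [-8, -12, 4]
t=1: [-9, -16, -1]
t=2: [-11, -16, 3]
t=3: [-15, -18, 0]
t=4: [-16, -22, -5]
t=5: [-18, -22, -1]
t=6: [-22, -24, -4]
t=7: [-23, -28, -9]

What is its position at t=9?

Step-to-step displacements: [-1, -4, -5], [-2, +0, +4], [-4, -2, -3], [-1, -4, -5], [-2, +0, +4], [-4, -2, -3], [-1, -4, -5] — a repeating cycle of length 3.
step 8: apply [-2, +0, +4] → [-25, -28, -5]
step 9: apply [-4, -2, -3] → [-29, -30, -8]

[-29, -30, -8]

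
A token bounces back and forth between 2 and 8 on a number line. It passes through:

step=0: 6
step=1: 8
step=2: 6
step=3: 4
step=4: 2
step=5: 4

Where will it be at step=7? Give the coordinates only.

The value travels 2 per step and bounces off the walls at 2 and 8.
  step 6: 4 → 6
  step 7: 6 → 8

8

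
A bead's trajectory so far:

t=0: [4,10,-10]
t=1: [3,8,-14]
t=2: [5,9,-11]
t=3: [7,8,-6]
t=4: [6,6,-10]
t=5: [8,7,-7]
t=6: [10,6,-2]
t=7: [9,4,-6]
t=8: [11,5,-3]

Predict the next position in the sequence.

Step-to-step displacements: [-1,-2,-4], [+2,+1,+3], [+2,-1,+5], [-1,-2,-4], [+2,+1,+3], [+2,-1,+5], [-1,-2,-4], [+2,+1,+3] — a repeating cycle of length 3.
step 9: apply [+2,-1,+5] → [13,4,2]

[13,4,2]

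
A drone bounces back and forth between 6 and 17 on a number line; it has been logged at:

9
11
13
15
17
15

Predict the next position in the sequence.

The value travels 2 per step and bounces off the walls at 6 and 17.
  step 6: 15 → 13

13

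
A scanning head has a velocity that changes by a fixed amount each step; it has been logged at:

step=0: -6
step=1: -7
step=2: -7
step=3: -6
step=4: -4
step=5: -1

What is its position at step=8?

Successive displacements: -1, +0, +1, +2, +3 — each changes by +1.
step 6: -1 + 4 → 3
step 7: 3 + 5 → 8
step 8: 8 + 6 → 14

14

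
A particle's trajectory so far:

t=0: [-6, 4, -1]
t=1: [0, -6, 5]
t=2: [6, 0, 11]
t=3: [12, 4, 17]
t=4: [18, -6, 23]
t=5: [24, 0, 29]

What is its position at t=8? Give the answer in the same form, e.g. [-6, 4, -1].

First: linear, +6 per step → 42 at step 8.
Second: cycles through 4, -6, 0 every 3 steps. Step 8 lands at position 2 of the cycle → 0.
Third: linear, +6 per step → 47 at step 8.

[42, 0, 47]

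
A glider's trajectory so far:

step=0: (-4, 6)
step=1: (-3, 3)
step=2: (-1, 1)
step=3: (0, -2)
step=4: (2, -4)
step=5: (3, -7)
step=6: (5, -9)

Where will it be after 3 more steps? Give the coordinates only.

The moves between consecutive positions are (+1, -3), (+2, -2), (+1, -3), (+2, -2), (+1, -3), (+2, -2); they repeat the 2-cycle [(+1, -3), (+2, -2)].
step 7: apply (+1, -3) → (6, -12)
step 8: apply (+2, -2) → (8, -14)
step 9: apply (+1, -3) → (9, -17)

(9, -17)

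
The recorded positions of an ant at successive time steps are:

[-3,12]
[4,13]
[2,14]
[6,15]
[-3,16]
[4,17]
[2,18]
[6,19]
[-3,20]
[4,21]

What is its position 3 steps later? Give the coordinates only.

[-3,24]

First: cycles through -3, 4, 2, 6 every 4 steps. Step 12 lands at position 0 of the cycle → -3.
Second: linear, +1 per step → 24 at step 12.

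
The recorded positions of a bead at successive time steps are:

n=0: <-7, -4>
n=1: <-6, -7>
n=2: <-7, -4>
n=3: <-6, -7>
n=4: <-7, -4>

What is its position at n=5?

<-6, -7>

Consecutive displacements <+1, -3>, <-1, +3>, <+1, -3>, <-1, +3> scale by a factor of -1 each step.
step 5: <-7, -4> + <+1, -3> → <-6, -7>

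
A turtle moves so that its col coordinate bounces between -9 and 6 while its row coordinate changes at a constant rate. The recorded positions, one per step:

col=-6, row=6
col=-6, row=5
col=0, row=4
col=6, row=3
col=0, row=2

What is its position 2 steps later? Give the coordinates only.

The col coordinate reflects between -9 and 6, moving 6 per step.
  step 5: 0 → -6
  step 6: -6 → -6
The row coordinate changes by -1 each step: at step 6 it is 0.

col=-6, row=0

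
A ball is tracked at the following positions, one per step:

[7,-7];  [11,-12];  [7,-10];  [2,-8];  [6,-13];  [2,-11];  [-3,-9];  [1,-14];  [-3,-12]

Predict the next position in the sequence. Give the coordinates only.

Differencing gives [+4,-5], [-4,+2], [-5,+2], [+4,-5], [-4,+2], [-5,+2], [+4,-5], [-4,+2]. This is the pattern [+4,-5], [-4,+2], [-5,+2] repeated.
step 9: apply [-5,+2] → [-8,-10]

[-8,-10]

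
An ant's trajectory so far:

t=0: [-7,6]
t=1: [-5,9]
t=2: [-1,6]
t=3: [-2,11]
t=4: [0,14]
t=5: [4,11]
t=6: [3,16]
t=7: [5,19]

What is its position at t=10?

Step-to-step displacements: [+2,+3], [+4,-3], [-1,+5], [+2,+3], [+4,-3], [-1,+5], [+2,+3] — a repeating cycle of length 3.
step 8: apply [+4,-3] → [9,16]
step 9: apply [-1,+5] → [8,21]
step 10: apply [+2,+3] → [10,24]

[10,24]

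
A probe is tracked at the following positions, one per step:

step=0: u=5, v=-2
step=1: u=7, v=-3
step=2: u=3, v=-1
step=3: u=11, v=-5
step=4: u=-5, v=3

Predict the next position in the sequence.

Step-to-step displacements: (+2, -1), (-4, +2), (+8, -4), (-16, +8); each is -2× the previous.
step 5: u=-5, v=3 + (+32, -16) → u=27, v=-13

u=27, v=-13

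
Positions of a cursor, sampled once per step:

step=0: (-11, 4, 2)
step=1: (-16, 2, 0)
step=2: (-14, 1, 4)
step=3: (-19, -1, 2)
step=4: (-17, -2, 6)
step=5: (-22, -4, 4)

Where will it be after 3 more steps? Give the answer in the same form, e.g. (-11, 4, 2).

(-23, -8, 10)

Step-to-step displacements: (-5, -2, -2), (+2, -1, +4), (-5, -2, -2), (+2, -1, +4), (-5, -2, -2) — a repeating cycle of length 2.
step 6: apply (+2, -1, +4) → (-20, -5, 8)
step 7: apply (-5, -2, -2) → (-25, -7, 6)
step 8: apply (+2, -1, +4) → (-23, -8, 10)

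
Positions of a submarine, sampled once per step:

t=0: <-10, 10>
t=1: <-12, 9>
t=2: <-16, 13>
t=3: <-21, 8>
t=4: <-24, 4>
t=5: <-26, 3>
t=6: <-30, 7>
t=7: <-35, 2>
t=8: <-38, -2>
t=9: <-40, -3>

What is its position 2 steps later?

Step-to-step displacements: <-2, -1>, <-4, +4>, <-5, -5>, <-3, -4>, <-2, -1>, <-4, +4>, <-5, -5>, <-3, -4>, <-2, -1> — a repeating cycle of length 4.
step 10: apply <-4, +4> → <-44, 1>
step 11: apply <-5, -5> → <-49, -4>

<-49, -4>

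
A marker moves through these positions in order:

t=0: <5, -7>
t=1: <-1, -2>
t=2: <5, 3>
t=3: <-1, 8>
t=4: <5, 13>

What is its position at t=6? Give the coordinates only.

First: cycles through 5, -1 every 2 steps. Step 6 lands at position 0 of the cycle → 5.
Second: linear, +5 per step → 23 at step 6.

<5, 23>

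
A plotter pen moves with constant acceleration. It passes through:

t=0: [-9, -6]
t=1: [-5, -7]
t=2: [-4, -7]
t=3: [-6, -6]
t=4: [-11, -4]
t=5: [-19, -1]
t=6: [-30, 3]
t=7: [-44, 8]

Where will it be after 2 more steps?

First differences are [+4, -1], [+1, +0], [-2, +1], [-5, +2], [-8, +3], [-11, +4], [-14, +5]; their common second difference is [-3, +1] (constant acceleration).
step 8: [-44, 8] + [-17, +6] → [-61, 14]
step 9: [-61, 14] + [-20, +7] → [-81, 21]

[-81, 21]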